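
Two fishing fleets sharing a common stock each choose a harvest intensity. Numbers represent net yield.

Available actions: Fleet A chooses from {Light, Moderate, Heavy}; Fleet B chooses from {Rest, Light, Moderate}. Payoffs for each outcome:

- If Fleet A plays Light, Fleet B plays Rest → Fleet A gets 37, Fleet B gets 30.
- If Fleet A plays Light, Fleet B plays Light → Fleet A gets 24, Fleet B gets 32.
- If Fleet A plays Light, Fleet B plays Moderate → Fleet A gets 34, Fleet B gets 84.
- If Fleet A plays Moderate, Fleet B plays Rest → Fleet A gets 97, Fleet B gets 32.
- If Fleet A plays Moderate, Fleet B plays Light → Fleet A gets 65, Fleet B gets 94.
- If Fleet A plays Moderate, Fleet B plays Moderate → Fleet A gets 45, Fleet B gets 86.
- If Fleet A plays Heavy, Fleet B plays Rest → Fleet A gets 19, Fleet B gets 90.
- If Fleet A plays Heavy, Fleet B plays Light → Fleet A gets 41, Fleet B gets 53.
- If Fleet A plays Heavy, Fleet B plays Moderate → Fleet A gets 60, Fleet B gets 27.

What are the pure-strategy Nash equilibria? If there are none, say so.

Fleet A against Rest: payoffs 37, 97, 19 → best response Moderate.
Fleet A against Light: payoffs 24, 65, 41 → best response Moderate.
Fleet A against Moderate: payoffs 34, 45, 60 → best response Heavy.
Fleet B against Light: payoffs 30, 32, 84 → best response Moderate.
Fleet B against Moderate: payoffs 32, 94, 86 → best response Light.
Fleet B against Heavy: payoffs 90, 53, 27 → best response Rest.
Mutual best responses: (Moderate, Light).

Pure NE: (Moderate, Light)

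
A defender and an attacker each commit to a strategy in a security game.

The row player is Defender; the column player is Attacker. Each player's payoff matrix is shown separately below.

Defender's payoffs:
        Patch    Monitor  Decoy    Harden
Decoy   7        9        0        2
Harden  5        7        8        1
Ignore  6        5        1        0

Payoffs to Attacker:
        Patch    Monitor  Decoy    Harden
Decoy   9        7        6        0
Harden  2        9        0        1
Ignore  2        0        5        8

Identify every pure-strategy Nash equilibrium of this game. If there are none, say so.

Pure NE: (Decoy, Patch)

(Decoy, Patch): Defender gets 7, best alternative 6; Attacker gets 9, best alternative 7. No profitable deviation — NE.
(Decoy, Monitor): Attacker can switch to Patch (7 → 9). Not NE.
(Decoy, Decoy): Defender can switch to Harden (0 → 8). Not NE.
(Decoy, Harden): Attacker can switch to Patch (0 → 9). Not NE.
(Harden, Patch): Defender can switch to Decoy (5 → 7). Not NE.
(Harden, Monitor): Defender can switch to Decoy (7 → 9). Not NE.
(Harden, Decoy): Attacker can switch to Patch (0 → 2). Not NE.
(Harden, Harden): Defender can switch to Decoy (1 → 2). Not NE.
(Ignore, Patch): Defender can switch to Decoy (6 → 7). Not NE.
(Ignore, Monitor): Defender can switch to Decoy (5 → 9). Not NE.
(Ignore, Decoy): Defender can switch to Harden (1 → 8). Not NE.
(Ignore, Harden): Defender can switch to Decoy (0 → 2). Not NE.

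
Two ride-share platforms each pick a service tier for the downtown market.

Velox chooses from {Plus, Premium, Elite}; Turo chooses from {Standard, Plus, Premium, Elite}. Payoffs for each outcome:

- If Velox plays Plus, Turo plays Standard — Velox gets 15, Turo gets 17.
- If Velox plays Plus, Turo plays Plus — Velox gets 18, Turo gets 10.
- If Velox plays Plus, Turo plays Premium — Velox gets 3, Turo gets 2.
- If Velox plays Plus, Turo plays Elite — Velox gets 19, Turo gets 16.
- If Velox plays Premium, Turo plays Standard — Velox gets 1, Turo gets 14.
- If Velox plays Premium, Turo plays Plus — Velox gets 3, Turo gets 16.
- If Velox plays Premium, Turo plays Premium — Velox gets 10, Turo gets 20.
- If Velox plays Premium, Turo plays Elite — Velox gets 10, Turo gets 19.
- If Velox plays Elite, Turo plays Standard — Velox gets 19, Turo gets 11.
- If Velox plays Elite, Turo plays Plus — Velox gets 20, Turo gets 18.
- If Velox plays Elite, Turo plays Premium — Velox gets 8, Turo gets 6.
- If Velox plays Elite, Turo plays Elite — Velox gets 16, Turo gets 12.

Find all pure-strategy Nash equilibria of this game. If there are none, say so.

For each strategy profile, look for a profitable unilateral deviation.
(Plus, Standard): Velox can switch to Elite (15 → 19). Not NE.
(Plus, Plus): Velox can switch to Elite (18 → 20). Not NE.
(Plus, Premium): Velox can switch to Premium (3 → 10). Not NE.
(Plus, Elite): Turo can switch to Standard (16 → 17). Not NE.
(Premium, Standard): Velox can switch to Plus (1 → 15). Not NE.
(Premium, Plus): Velox can switch to Plus (3 → 18). Not NE.
(Premium, Premium): Velox gets 10, best alternative 8; Turo gets 20, best alternative 19. No profitable deviation — NE.
(Premium, Elite): Velox can switch to Plus (10 → 19). Not NE.
(Elite, Standard): Turo can switch to Plus (11 → 18). Not NE.
(Elite, Plus): Velox gets 20, best alternative 18; Turo gets 18, best alternative 12. No profitable deviation — NE.
(Elite, Premium): Velox can switch to Premium (8 → 10). Not NE.
(Elite, Elite): Velox can switch to Plus (16 → 19). Not NE.

(Premium, Premium) and (Elite, Plus)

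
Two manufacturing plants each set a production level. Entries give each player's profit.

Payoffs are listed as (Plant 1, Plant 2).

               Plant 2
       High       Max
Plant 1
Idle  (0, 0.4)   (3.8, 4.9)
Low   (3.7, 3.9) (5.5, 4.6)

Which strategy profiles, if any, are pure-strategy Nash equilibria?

The unique pure-strategy Nash equilibrium is (Low, Max).

Plant 1 against High: payoffs 0, 3.7 → best response Low.
Plant 1 against Max: payoffs 3.8, 5.5 → best response Low.
Plant 2 against Idle: payoffs 0.4, 4.9 → best response Max.
Plant 2 against Low: payoffs 3.9, 4.6 → best response Max.
Mutual best responses: (Low, Max).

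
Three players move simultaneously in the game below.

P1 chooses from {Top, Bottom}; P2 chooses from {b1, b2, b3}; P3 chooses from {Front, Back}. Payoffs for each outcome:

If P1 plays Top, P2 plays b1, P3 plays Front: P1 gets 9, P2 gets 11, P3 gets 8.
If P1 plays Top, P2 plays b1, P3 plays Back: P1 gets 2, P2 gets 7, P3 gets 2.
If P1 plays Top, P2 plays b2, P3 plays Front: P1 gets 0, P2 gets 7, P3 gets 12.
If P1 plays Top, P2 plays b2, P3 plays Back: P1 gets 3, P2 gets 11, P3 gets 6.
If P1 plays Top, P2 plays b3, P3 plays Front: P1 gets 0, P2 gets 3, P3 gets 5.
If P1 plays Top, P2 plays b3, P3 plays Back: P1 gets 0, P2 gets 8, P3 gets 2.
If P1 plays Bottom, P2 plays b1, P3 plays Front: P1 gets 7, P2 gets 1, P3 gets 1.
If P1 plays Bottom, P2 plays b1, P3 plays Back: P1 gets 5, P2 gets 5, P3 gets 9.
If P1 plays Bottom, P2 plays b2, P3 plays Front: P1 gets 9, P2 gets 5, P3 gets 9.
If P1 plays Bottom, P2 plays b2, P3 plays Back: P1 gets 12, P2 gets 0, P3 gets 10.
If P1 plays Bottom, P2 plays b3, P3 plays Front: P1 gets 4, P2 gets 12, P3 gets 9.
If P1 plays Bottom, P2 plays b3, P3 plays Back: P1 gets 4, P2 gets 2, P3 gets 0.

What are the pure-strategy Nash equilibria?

Pure-strategy Nash equilibria: (Top, b1, Front), (Bottom, b1, Back), (Bottom, b3, Front)

(Top, b1, Front): P1 gets 9, best alternative 7; P2 gets 11, best alternative 7; P3 gets 8, best alternative 2. No profitable deviation — NE.
(Top, b1, Back): P1 can switch to Bottom (2 → 5). Not NE.
(Top, b2, Front): P1 can switch to Bottom (0 → 9). Not NE.
(Top, b2, Back): P1 can switch to Bottom (3 → 12). Not NE.
(Top, b3, Front): P1 can switch to Bottom (0 → 4). Not NE.
(Top, b3, Back): P1 can switch to Bottom (0 → 4). Not NE.
(Bottom, b1, Front): P1 can switch to Top (7 → 9). Not NE.
(Bottom, b1, Back): P1 gets 5, best alternative 2; P2 gets 5, best alternative 2; P3 gets 9, best alternative 1. No profitable deviation — NE.
(Bottom, b2, Front): P2 can switch to b3 (5 → 12). Not NE.
(Bottom, b2, Back): P2 can switch to b1 (0 → 5). Not NE.
(Bottom, b3, Front): P1 gets 4, best alternative 0; P2 gets 12, best alternative 5; P3 gets 9, best alternative 0. No profitable deviation — NE.
(Bottom, b3, Back): P2 can switch to b1 (2 → 5). Not NE.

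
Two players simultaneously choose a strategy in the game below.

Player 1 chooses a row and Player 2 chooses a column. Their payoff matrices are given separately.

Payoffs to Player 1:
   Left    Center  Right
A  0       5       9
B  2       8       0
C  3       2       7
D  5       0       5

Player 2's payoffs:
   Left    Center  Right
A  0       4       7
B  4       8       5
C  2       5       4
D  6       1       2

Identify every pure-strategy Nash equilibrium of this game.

The pure Nash equilibria are (A, Right), (B, Center), (D, Left).

Check each profile: it is a Nash equilibrium iff no player can strictly gain by switching unilaterally.
(A, Left): Player 1 can switch to B (0 → 2). Not NE.
(A, Center): Player 1 can switch to B (5 → 8). Not NE.
(A, Right): Player 1 gets 9, best alternative 7; Player 2 gets 7, best alternative 4. No profitable deviation — NE.
(B, Left): Player 1 can switch to C (2 → 3). Not NE.
(B, Center): Player 1 gets 8, best alternative 5; Player 2 gets 8, best alternative 5. No profitable deviation — NE.
(B, Right): Player 1 can switch to A (0 → 9). Not NE.
(C, Left): Player 1 can switch to D (3 → 5). Not NE.
(C, Center): Player 1 can switch to A (2 → 5). Not NE.
(C, Right): Player 1 can switch to A (7 → 9). Not NE.
(D, Left): Player 1 gets 5, best alternative 3; Player 2 gets 6, best alternative 2. No profitable deviation — NE.
(D, Center): Player 1 can switch to A (0 → 5). Not NE.
(D, Right): Player 1 can switch to A (5 → 9). Not NE.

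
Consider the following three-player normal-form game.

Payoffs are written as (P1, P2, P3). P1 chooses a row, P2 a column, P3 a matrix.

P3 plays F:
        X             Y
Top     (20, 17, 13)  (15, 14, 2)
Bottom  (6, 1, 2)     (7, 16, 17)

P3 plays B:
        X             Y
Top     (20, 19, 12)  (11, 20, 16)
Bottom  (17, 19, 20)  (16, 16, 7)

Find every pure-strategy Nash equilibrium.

P1 against (X, F): payoffs 20, 6 → best response Top.
P1 against (X, B): payoffs 20, 17 → best response Top.
P1 against (Y, F): payoffs 15, 7 → best response Top.
P1 against (Y, B): payoffs 11, 16 → best response Bottom.
P2 against (Top, F): payoffs 17, 14 → best response X.
P2 against (Top, B): payoffs 19, 20 → best response Y.
P2 against (Bottom, F): payoffs 1, 16 → best response Y.
P2 against (Bottom, B): payoffs 19, 16 → best response X.
P3 against (Top, X): payoffs 13, 12 → best response F.
P3 against (Top, Y): payoffs 2, 16 → best response B.
P3 against (Bottom, X): payoffs 2, 20 → best response B.
P3 against (Bottom, Y): payoffs 17, 7 → best response F.
Mutual best responses: (Top, X, F).

Pure NE: (Top, X, F)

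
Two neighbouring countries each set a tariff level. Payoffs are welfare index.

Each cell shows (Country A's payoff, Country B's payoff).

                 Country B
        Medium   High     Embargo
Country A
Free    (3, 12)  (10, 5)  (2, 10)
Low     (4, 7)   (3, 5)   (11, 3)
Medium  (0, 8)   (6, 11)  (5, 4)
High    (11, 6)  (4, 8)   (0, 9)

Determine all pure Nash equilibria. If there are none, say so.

No pure-strategy Nash equilibrium.

For each player, find the best response to each opponent profile; mutual best responses are the pure NE.
Country A against Medium: payoffs 3, 4, 0, 11 → best response High.
Country A against High: payoffs 10, 3, 6, 4 → best response Free.
Country A against Embargo: payoffs 2, 11, 5, 0 → best response Low.
Country B against Free: payoffs 12, 5, 10 → best response Medium.
Country B against Low: payoffs 7, 5, 3 → best response Medium.
Country B against Medium: payoffs 8, 11, 4 → best response High.
Country B against High: payoffs 6, 8, 9 → best response Embargo.
No profile is a mutual best response for all players.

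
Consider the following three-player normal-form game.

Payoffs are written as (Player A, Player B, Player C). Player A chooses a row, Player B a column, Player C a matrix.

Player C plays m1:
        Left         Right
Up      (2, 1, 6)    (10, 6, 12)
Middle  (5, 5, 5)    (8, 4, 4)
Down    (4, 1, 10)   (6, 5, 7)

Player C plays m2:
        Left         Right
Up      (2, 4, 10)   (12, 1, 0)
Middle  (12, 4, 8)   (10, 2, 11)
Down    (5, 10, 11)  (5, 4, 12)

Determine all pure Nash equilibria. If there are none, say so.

(Up, Right, m1); (Middle, Left, m2)

For each player, find the best response to each opponent profile; mutual best responses are the pure NE.
Player A against (Left, m1): payoffs 2, 5, 4 → best response Middle.
Player A against (Left, m2): payoffs 2, 12, 5 → best response Middle.
Player A against (Right, m1): payoffs 10, 8, 6 → best response Up.
Player A against (Right, m2): payoffs 12, 10, 5 → best response Up.
Player B against (Up, m1): payoffs 1, 6 → best response Right.
Player B against (Up, m2): payoffs 4, 1 → best response Left.
Player B against (Middle, m1): payoffs 5, 4 → best response Left.
Player B against (Middle, m2): payoffs 4, 2 → best response Left.
Player B against (Down, m1): payoffs 1, 5 → best response Right.
Player B against (Down, m2): payoffs 10, 4 → best response Left.
Player C against (Up, Left): payoffs 6, 10 → best response m2.
Player C against (Up, Right): payoffs 12, 0 → best response m1.
Player C against (Middle, Left): payoffs 5, 8 → best response m2.
Player C against (Middle, Right): payoffs 4, 11 → best response m2.
Player C against (Down, Left): payoffs 10, 11 → best response m2.
Player C against (Down, Right): payoffs 7, 12 → best response m2.
Mutual best responses: (Up, Right, m1); (Middle, Left, m2).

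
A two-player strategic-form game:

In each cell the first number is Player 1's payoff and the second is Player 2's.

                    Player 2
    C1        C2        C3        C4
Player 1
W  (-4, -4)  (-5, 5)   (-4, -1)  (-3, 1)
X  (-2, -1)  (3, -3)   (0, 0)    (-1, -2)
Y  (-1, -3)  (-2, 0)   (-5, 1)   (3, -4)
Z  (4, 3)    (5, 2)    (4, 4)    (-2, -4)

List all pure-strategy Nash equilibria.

The unique pure-strategy Nash equilibrium is (Z, C3).

(W, C1): Player 1 can switch to X (-4 → -2). Not NE.
(W, C2): Player 1 can switch to X (-5 → 3). Not NE.
(W, C3): Player 1 can switch to X (-4 → 0). Not NE.
(W, C4): Player 1 can switch to X (-3 → -1). Not NE.
(X, C1): Player 1 can switch to Y (-2 → -1). Not NE.
(X, C2): Player 1 can switch to Z (3 → 5). Not NE.
(X, C3): Player 1 can switch to Z (0 → 4). Not NE.
(X, C4): Player 1 can switch to Y (-1 → 3). Not NE.
(Z, C3): Player 1 gets 4, best alternative 0; Player 2 gets 4, best alternative 3. No profitable deviation — NE.
(The remaining 7 profiles each have a profitable deviation by the same check.)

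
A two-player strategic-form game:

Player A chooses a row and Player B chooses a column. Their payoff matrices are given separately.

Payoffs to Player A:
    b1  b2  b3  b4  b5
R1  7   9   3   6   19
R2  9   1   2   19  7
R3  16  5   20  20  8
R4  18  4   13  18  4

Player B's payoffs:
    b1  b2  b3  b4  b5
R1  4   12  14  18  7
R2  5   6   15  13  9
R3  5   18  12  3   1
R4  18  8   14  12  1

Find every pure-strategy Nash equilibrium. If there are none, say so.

(R1, b1): Player A can switch to R2 (7 → 9). Not NE.
(R1, b2): Player B can switch to b3 (12 → 14). Not NE.
(R1, b3): Player A can switch to R3 (3 → 20). Not NE.
(R1, b4): Player A can switch to R2 (6 → 19). Not NE.
(R1, b5): Player B can switch to b2 (7 → 12). Not NE.
(R2, b1): Player A can switch to R3 (9 → 16). Not NE.
(R2, b2): Player A can switch to R1 (1 → 9). Not NE.
(R2, b3): Player A can switch to R1 (2 → 3). Not NE.
(R2, b4): Player A can switch to R3 (19 → 20). Not NE.
(R2, b5): Player A can switch to R1 (7 → 19). Not NE.
(R3, b1): Player A can switch to R4 (16 → 18). Not NE.
(R3, b2): Player A can switch to R1 (5 → 9). Not NE.
(R4, b1): Player A gets 18, best alternative 16; Player B gets 18, best alternative 14. No profitable deviation — NE.
(The remaining 7 profiles each have a profitable deviation by the same check.)

The unique pure-strategy Nash equilibrium is (R4, b1).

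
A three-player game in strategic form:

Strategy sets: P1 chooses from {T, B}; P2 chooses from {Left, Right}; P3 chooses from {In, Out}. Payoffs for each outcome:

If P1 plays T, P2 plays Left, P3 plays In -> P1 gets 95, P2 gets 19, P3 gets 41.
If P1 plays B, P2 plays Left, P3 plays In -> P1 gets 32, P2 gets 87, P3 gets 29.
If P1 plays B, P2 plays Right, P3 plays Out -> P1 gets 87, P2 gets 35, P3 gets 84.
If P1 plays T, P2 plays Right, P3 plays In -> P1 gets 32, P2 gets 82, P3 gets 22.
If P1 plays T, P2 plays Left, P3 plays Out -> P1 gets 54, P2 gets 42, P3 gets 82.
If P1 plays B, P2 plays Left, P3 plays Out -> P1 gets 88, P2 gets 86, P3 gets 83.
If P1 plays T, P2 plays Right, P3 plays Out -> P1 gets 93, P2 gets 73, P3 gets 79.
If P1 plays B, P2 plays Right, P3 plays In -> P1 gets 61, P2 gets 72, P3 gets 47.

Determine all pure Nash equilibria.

The pure Nash equilibria are (T, Right, Out), (B, Left, Out).

(T, Left, In): P2 can switch to Right (19 → 82). Not NE.
(T, Left, Out): P1 can switch to B (54 → 88). Not NE.
(T, Right, In): P1 can switch to B (32 → 61). Not NE.
(T, Right, Out): P1 gets 93, best alternative 87; P2 gets 73, best alternative 42; P3 gets 79, best alternative 22. No profitable deviation — NE.
(B, Left, In): P1 can switch to T (32 → 95). Not NE.
(B, Left, Out): P1 gets 88, best alternative 54; P2 gets 86, best alternative 35; P3 gets 83, best alternative 29. No profitable deviation — NE.
(B, Right, In): P2 can switch to Left (72 → 87). Not NE.
(B, Right, Out): P1 can switch to T (87 → 93). Not NE.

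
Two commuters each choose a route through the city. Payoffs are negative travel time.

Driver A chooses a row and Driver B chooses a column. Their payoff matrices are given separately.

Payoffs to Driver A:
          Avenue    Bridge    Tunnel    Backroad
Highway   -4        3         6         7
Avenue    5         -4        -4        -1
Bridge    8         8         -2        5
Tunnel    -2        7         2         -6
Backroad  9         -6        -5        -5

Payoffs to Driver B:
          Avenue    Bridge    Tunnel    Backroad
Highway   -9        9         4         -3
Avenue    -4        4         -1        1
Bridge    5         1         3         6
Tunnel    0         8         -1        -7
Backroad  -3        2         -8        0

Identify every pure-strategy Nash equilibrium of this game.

No pure-strategy Nash equilibrium.

(Highway, Avenue): Driver A can switch to Avenue (-4 → 5). Not NE.
(Highway, Bridge): Driver A can switch to Bridge (3 → 8). Not NE.
(Highway, Tunnel): Driver B can switch to Bridge (4 → 9). Not NE.
(Highway, Backroad): Driver B can switch to Bridge (-3 → 9). Not NE.
(Avenue, Avenue): Driver A can switch to Bridge (5 → 8). Not NE.
(Avenue, Bridge): Driver A can switch to Highway (-4 → 3). Not NE.
(Avenue, Tunnel): Driver A can switch to Highway (-4 → 6). Not NE.
(Avenue, Backroad): Driver A can switch to Highway (-1 → 7). Not NE.
(The remaining 12 profiles each have a profitable deviation by the same check.)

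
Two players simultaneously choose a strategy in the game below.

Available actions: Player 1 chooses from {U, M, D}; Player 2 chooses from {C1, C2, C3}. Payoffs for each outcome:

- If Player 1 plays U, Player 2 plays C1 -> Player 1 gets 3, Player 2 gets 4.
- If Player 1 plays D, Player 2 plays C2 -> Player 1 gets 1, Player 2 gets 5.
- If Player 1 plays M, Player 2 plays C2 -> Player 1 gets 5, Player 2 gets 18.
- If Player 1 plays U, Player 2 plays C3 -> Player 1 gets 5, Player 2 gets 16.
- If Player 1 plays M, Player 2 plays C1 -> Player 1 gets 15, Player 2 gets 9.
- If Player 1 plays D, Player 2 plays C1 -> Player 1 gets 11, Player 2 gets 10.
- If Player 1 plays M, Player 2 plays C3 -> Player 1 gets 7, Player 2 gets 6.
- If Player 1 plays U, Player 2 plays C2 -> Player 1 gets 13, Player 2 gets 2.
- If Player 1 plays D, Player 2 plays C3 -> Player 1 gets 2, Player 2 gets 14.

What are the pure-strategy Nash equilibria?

Check each profile: it is a Nash equilibrium iff no player can strictly gain by switching unilaterally.
(U, C1): Player 1 can switch to M (3 → 15). Not NE.
(U, C2): Player 2 can switch to C1 (2 → 4). Not NE.
(U, C3): Player 1 can switch to M (5 → 7). Not NE.
(M, C1): Player 2 can switch to C2 (9 → 18). Not NE.
(M, C2): Player 1 can switch to U (5 → 13). Not NE.
(M, C3): Player 2 can switch to C1 (6 → 9). Not NE.
(D, C1): Player 1 can switch to M (11 → 15). Not NE.
(D, C2): Player 1 can switch to U (1 → 13). Not NE.
(D, C3): Player 1 can switch to U (2 → 5). Not NE.

There is no pure-strategy Nash equilibrium.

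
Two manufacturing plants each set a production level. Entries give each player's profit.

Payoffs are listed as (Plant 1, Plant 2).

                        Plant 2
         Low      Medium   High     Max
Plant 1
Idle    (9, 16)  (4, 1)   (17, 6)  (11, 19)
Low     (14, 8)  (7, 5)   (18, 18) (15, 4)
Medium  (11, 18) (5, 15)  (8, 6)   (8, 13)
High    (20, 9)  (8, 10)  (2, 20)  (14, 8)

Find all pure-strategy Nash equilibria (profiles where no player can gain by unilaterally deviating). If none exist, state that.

Plant 1 against Low: payoffs 9, 14, 11, 20 → best response High.
Plant 1 against Medium: payoffs 4, 7, 5, 8 → best response High.
Plant 1 against High: payoffs 17, 18, 8, 2 → best response Low.
Plant 1 against Max: payoffs 11, 15, 8, 14 → best response Low.
Plant 2 against Idle: payoffs 16, 1, 6, 19 → best response Max.
Plant 2 against Low: payoffs 8, 5, 18, 4 → best response High.
Plant 2 against Medium: payoffs 18, 15, 6, 13 → best response Low.
Plant 2 against High: payoffs 9, 10, 20, 8 → best response High.
Mutual best responses: (Low, High).

(Low, High)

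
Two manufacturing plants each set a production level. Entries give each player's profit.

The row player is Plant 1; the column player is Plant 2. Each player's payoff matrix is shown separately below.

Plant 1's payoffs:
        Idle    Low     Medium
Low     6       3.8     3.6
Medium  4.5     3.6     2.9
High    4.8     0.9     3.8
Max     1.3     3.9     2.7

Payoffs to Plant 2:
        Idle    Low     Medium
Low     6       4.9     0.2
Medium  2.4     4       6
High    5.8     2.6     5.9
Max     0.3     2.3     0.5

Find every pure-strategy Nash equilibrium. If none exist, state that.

Pure-strategy Nash equilibria: (Low, Idle) and (High, Medium) and (Max, Low)

Plant 1 against Idle: payoffs 6, 4.5, 4.8, 1.3 → best response Low.
Plant 1 against Low: payoffs 3.8, 3.6, 0.9, 3.9 → best response Max.
Plant 1 against Medium: payoffs 3.6, 2.9, 3.8, 2.7 → best response High.
Plant 2 against Low: payoffs 6, 4.9, 0.2 → best response Idle.
Plant 2 against Medium: payoffs 2.4, 4, 6 → best response Medium.
Plant 2 against High: payoffs 5.8, 2.6, 5.9 → best response Medium.
Plant 2 against Max: payoffs 0.3, 2.3, 0.5 → best response Low.
Mutual best responses: (Low, Idle); (High, Medium); (Max, Low).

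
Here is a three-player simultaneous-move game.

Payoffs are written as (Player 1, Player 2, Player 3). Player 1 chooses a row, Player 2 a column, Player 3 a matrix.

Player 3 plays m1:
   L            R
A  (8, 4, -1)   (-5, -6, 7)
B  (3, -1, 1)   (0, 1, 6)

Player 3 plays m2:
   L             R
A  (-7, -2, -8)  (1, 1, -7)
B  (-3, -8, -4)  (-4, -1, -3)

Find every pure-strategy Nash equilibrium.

(A, L, m1), (B, R, m1)

Mark each player's best response to every combination of opponents' strategies; a profile where every player is best-responding is a pure Nash equilibrium.
Player 1 against (L, m1): payoffs 8, 3 → best response A.
Player 1 against (L, m2): payoffs -7, -3 → best response B.
Player 1 against (R, m1): payoffs -5, 0 → best response B.
Player 1 against (R, m2): payoffs 1, -4 → best response A.
Player 2 against (A, m1): payoffs 4, -6 → best response L.
Player 2 against (A, m2): payoffs -2, 1 → best response R.
Player 2 against (B, m1): payoffs -1, 1 → best response R.
Player 2 against (B, m2): payoffs -8, -1 → best response R.
Player 3 against (A, L): payoffs -1, -8 → best response m1.
Player 3 against (A, R): payoffs 7, -7 → best response m1.
Player 3 against (B, L): payoffs 1, -4 → best response m1.
Player 3 against (B, R): payoffs 6, -3 → best response m1.
Mutual best responses: (A, L, m1); (B, R, m1).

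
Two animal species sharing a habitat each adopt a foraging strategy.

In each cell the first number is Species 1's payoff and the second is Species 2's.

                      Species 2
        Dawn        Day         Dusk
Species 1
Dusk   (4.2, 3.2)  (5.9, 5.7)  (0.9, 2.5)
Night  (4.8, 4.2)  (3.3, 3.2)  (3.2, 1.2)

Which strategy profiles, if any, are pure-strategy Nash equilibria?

Species 1 against Dawn: payoffs 4.2, 4.8 → best response Night.
Species 1 against Day: payoffs 5.9, 3.3 → best response Dusk.
Species 1 against Dusk: payoffs 0.9, 3.2 → best response Night.
Species 2 against Dusk: payoffs 3.2, 5.7, 2.5 → best response Day.
Species 2 against Night: payoffs 4.2, 3.2, 1.2 → best response Dawn.
Mutual best responses: (Dusk, Day); (Night, Dawn).

Pure-strategy Nash equilibria: (Dusk, Day), (Night, Dawn)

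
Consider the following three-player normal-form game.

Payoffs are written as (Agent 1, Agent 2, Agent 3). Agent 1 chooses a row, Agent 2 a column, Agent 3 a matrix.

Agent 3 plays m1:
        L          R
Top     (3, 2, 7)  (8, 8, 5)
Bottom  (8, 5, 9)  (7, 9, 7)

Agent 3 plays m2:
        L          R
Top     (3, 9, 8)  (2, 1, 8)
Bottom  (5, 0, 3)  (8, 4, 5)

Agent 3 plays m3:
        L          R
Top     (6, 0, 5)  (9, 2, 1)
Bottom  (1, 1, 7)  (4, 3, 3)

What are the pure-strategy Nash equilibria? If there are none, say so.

No pure-strategy Nash equilibrium.

Mark each player's best response to every combination of opponents' strategies; a profile where every player is best-responding is a pure Nash equilibrium.
Agent 1 against (L, m1): payoffs 3, 8 → best response Bottom.
Agent 1 against (L, m2): payoffs 3, 5 → best response Bottom.
Agent 1 against (L, m3): payoffs 6, 1 → best response Top.
Agent 1 against (R, m1): payoffs 8, 7 → best response Top.
Agent 1 against (R, m2): payoffs 2, 8 → best response Bottom.
Agent 1 against (R, m3): payoffs 9, 4 → best response Top.
Agent 2 against (Top, m1): payoffs 2, 8 → best response R.
Agent 2 against (Top, m2): payoffs 9, 1 → best response L.
Agent 2 against (Top, m3): payoffs 0, 2 → best response R.
Agent 2 against (Bottom, m1): payoffs 5, 9 → best response R.
Agent 2 against (Bottom, m2): payoffs 0, 4 → best response R.
Agent 2 against (Bottom, m3): payoffs 1, 3 → best response R.
Agent 3 against (Top, L): payoffs 7, 8, 5 → best response m2.
Agent 3 against (Top, R): payoffs 5, 8, 1 → best response m2.
Agent 3 against (Bottom, L): payoffs 9, 3, 7 → best response m1.
Agent 3 against (Bottom, R): payoffs 7, 5, 3 → best response m1.
No profile is a mutual best response for all players.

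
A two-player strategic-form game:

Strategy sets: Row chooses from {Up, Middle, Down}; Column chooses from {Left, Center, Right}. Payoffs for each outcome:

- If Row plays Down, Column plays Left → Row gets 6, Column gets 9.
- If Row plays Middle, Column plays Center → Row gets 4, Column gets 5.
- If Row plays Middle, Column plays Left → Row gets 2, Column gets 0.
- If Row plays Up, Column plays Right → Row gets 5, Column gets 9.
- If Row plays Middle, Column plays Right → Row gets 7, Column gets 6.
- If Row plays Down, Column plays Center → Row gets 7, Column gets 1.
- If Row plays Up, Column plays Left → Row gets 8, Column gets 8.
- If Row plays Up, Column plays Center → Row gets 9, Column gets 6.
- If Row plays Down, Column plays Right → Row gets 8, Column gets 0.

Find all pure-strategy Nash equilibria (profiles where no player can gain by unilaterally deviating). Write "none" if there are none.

There is no pure-strategy Nash equilibrium.

(Up, Left): Column can switch to Right (8 → 9). Not NE.
(Up, Center): Column can switch to Left (6 → 8). Not NE.
(Up, Right): Row can switch to Middle (5 → 7). Not NE.
(Middle, Left): Row can switch to Up (2 → 8). Not NE.
(Middle, Center): Row can switch to Up (4 → 9). Not NE.
(Middle, Right): Row can switch to Down (7 → 8). Not NE.
(The remaining 3 profiles each have a profitable deviation by the same check.)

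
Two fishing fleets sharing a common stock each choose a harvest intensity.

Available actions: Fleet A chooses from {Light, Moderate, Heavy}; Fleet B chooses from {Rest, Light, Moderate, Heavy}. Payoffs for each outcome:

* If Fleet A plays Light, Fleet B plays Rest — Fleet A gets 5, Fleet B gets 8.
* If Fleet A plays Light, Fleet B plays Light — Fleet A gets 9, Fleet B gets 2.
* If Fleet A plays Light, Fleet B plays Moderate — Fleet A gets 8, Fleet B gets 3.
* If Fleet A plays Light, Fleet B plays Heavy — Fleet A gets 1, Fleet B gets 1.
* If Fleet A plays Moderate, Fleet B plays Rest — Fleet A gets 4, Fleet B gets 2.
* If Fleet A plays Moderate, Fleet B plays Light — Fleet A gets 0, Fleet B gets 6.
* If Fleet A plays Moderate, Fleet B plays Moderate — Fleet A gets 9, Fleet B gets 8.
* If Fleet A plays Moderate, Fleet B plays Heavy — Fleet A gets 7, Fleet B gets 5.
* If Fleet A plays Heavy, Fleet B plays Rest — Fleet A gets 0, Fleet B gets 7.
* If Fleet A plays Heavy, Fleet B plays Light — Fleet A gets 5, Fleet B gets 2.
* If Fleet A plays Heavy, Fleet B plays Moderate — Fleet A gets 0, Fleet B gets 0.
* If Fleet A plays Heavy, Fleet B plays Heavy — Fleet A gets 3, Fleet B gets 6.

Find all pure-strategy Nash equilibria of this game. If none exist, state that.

(Light, Rest): Fleet A gets 5, best alternative 4; Fleet B gets 8, best alternative 3. No profitable deviation — NE.
(Light, Light): Fleet B can switch to Rest (2 → 8). Not NE.
(Light, Moderate): Fleet A can switch to Moderate (8 → 9). Not NE.
(Light, Heavy): Fleet A can switch to Moderate (1 → 7). Not NE.
(Moderate, Rest): Fleet A can switch to Light (4 → 5). Not NE.
(Moderate, Light): Fleet A can switch to Light (0 → 9). Not NE.
(Moderate, Moderate): Fleet A gets 9, best alternative 8; Fleet B gets 8, best alternative 6. No profitable deviation — NE.
(Moderate, Heavy): Fleet B can switch to Light (5 → 6). Not NE.
(Heavy, Rest): Fleet A can switch to Light (0 → 5). Not NE.
(Heavy, Light): Fleet A can switch to Light (5 → 9). Not NE.
(Heavy, Moderate): Fleet A can switch to Light (0 → 8). Not NE.
(Heavy, Heavy): Fleet A can switch to Moderate (3 → 7). Not NE.

Pure-strategy Nash equilibria: (Light, Rest); (Moderate, Moderate)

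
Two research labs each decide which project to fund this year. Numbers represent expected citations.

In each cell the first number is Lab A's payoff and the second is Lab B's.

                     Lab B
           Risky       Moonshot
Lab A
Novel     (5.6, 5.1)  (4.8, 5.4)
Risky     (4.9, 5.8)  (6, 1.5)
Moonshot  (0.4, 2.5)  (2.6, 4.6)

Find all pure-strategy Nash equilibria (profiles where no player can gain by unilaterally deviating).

This game has no pure Nash equilibrium.

Lab A against Risky: payoffs 5.6, 4.9, 0.4 → best response Novel.
Lab A against Moonshot: payoffs 4.8, 6, 2.6 → best response Risky.
Lab B against Novel: payoffs 5.1, 5.4 → best response Moonshot.
Lab B against Risky: payoffs 5.8, 1.5 → best response Risky.
Lab B against Moonshot: payoffs 2.5, 4.6 → best response Moonshot.
No profile is a mutual best response for all players.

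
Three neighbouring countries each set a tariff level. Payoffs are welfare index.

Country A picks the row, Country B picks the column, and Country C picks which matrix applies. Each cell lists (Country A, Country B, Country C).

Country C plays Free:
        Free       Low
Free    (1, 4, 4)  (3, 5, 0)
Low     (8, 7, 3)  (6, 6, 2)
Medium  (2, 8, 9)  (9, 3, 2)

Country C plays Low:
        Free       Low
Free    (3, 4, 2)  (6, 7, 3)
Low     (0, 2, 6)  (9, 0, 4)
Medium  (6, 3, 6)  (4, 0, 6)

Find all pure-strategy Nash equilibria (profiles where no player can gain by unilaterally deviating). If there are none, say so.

none

Country A against (Free, Free): payoffs 1, 8, 2 → best response Low.
Country A against (Free, Low): payoffs 3, 0, 6 → best response Medium.
Country A against (Low, Free): payoffs 3, 6, 9 → best response Medium.
Country A against (Low, Low): payoffs 6, 9, 4 → best response Low.
Country B against (Free, Free): payoffs 4, 5 → best response Low.
Country B against (Free, Low): payoffs 4, 7 → best response Low.
Country B against (Low, Free): payoffs 7, 6 → best response Free.
Country B against (Low, Low): payoffs 2, 0 → best response Free.
Country B against (Medium, Free): payoffs 8, 3 → best response Free.
Country B against (Medium, Low): payoffs 3, 0 → best response Free.
Country C against (Free, Free): payoffs 4, 2 → best response Free.
Country C against (Free, Low): payoffs 0, 3 → best response Low.
Country C against (Low, Free): payoffs 3, 6 → best response Low.
Country C against (Low, Low): payoffs 2, 4 → best response Low.
Country C against (Medium, Free): payoffs 9, 6 → best response Free.
Country C against (Medium, Low): payoffs 2, 6 → best response Low.
No profile is a mutual best response for all players.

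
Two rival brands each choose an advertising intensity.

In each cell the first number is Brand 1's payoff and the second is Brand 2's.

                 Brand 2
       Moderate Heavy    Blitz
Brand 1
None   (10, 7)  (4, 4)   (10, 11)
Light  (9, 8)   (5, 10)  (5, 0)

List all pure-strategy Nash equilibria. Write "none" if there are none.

Mark each player's best response to every combination of opponents' strategies; a profile where every player is best-responding is a pure Nash equilibrium.
Brand 1 against Moderate: payoffs 10, 9 → best response None.
Brand 1 against Heavy: payoffs 4, 5 → best response Light.
Brand 1 against Blitz: payoffs 10, 5 → best response None.
Brand 2 against None: payoffs 7, 4, 11 → best response Blitz.
Brand 2 against Light: payoffs 8, 10, 0 → best response Heavy.
Mutual best responses: (None, Blitz); (Light, Heavy).

The pure Nash equilibria are (None, Blitz) and (Light, Heavy).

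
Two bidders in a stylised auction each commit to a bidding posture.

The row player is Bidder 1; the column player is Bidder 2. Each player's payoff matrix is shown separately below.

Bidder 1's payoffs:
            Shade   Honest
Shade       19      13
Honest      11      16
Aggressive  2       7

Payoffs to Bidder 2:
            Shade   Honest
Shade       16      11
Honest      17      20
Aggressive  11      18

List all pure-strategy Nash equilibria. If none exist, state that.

Pure-strategy Nash equilibria: (Shade, Shade); (Honest, Honest)

Bidder 1 against Shade: payoffs 19, 11, 2 → best response Shade.
Bidder 1 against Honest: payoffs 13, 16, 7 → best response Honest.
Bidder 2 against Shade: payoffs 16, 11 → best response Shade.
Bidder 2 against Honest: payoffs 17, 20 → best response Honest.
Bidder 2 against Aggressive: payoffs 11, 18 → best response Honest.
Mutual best responses: (Shade, Shade); (Honest, Honest).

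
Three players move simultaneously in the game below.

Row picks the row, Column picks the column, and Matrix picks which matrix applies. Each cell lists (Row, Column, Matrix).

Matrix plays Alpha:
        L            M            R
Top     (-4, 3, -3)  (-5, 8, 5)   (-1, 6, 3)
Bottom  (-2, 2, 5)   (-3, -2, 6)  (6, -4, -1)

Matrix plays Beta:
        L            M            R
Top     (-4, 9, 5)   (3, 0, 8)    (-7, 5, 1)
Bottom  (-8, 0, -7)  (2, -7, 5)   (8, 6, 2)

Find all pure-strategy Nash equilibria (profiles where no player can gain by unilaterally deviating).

(Top, L, Alpha): Row can switch to Bottom (-4 → -2). Not NE.
(Top, L, Beta): Row gets -4, best alternative -8; Column gets 9, best alternative 5; Matrix gets 5, best alternative -3. No profitable deviation — NE.
(Top, M, Alpha): Row can switch to Bottom (-5 → -3). Not NE.
(Top, M, Beta): Column can switch to L (0 → 9). Not NE.
(Top, R, Alpha): Row can switch to Bottom (-1 → 6). Not NE.
(Top, R, Beta): Row can switch to Bottom (-7 → 8). Not NE.
(Bottom, L, Alpha): Row gets -2, best alternative -4; Column gets 2, best alternative -2; Matrix gets 5, best alternative -7. No profitable deviation — NE.
(Bottom, L, Beta): Row can switch to Top (-8 → -4). Not NE.
(Bottom, M, Alpha): Column can switch to L (-2 → 2). Not NE.
(Bottom, M, Beta): Row can switch to Top (2 → 3). Not NE.
(Bottom, R, Alpha): Column can switch to L (-4 → 2). Not NE.
(Bottom, R, Beta): Row gets 8, best alternative -7; Column gets 6, best alternative 0; Matrix gets 2, best alternative -1. No profitable deviation — NE.

(Top, L, Beta) and (Bottom, L, Alpha) and (Bottom, R, Beta)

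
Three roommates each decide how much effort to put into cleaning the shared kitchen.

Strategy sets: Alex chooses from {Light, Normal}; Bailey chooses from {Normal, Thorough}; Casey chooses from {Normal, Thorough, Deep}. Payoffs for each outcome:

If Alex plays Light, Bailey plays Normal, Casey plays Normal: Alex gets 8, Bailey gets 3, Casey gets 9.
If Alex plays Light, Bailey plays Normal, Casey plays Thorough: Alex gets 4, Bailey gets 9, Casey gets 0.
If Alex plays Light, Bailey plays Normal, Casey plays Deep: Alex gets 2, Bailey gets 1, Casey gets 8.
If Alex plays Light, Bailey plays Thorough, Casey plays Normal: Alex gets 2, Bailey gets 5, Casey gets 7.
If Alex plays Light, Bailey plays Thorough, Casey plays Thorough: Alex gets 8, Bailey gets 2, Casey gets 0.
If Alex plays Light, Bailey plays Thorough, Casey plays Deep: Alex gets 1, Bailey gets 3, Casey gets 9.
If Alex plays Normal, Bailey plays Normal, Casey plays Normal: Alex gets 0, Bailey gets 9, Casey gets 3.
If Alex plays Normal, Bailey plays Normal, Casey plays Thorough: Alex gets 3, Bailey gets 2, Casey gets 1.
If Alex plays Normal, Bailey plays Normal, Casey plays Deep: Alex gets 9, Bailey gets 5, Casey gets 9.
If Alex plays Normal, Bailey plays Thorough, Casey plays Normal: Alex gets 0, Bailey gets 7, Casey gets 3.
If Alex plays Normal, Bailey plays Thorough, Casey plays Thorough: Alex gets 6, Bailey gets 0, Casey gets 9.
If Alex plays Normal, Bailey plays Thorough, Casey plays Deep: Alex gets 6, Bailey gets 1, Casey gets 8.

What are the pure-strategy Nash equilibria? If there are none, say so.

Alex against (Normal, Normal): payoffs 8, 0 → best response Light.
Alex against (Normal, Thorough): payoffs 4, 3 → best response Light.
Alex against (Normal, Deep): payoffs 2, 9 → best response Normal.
Alex against (Thorough, Normal): payoffs 2, 0 → best response Light.
Alex against (Thorough, Thorough): payoffs 8, 6 → best response Light.
Alex against (Thorough, Deep): payoffs 1, 6 → best response Normal.
Bailey against (Light, Normal): payoffs 3, 5 → best response Thorough.
Bailey against (Light, Thorough): payoffs 9, 2 → best response Normal.
Bailey against (Light, Deep): payoffs 1, 3 → best response Thorough.
Bailey against (Normal, Normal): payoffs 9, 7 → best response Normal.
Bailey against (Normal, Thorough): payoffs 2, 0 → best response Normal.
Bailey against (Normal, Deep): payoffs 5, 1 → best response Normal.
Casey against (Light, Normal): payoffs 9, 0, 8 → best response Normal.
Casey against (Light, Thorough): payoffs 7, 0, 9 → best response Deep.
Casey against (Normal, Normal): payoffs 3, 1, 9 → best response Deep.
Casey against (Normal, Thorough): payoffs 3, 9, 8 → best response Thorough.
Mutual best responses: (Normal, Normal, Deep).

(Normal, Normal, Deep)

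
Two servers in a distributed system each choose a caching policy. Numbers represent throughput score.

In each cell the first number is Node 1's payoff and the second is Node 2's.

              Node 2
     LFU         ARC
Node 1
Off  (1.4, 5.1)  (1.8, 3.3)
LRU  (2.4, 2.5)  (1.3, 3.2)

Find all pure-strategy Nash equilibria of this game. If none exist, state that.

none

Node 1 against LFU: payoffs 1.4, 2.4 → best response LRU.
Node 1 against ARC: payoffs 1.8, 1.3 → best response Off.
Node 2 against Off: payoffs 5.1, 3.3 → best response LFU.
Node 2 against LRU: payoffs 2.5, 3.2 → best response ARC.
No profile is a mutual best response for all players.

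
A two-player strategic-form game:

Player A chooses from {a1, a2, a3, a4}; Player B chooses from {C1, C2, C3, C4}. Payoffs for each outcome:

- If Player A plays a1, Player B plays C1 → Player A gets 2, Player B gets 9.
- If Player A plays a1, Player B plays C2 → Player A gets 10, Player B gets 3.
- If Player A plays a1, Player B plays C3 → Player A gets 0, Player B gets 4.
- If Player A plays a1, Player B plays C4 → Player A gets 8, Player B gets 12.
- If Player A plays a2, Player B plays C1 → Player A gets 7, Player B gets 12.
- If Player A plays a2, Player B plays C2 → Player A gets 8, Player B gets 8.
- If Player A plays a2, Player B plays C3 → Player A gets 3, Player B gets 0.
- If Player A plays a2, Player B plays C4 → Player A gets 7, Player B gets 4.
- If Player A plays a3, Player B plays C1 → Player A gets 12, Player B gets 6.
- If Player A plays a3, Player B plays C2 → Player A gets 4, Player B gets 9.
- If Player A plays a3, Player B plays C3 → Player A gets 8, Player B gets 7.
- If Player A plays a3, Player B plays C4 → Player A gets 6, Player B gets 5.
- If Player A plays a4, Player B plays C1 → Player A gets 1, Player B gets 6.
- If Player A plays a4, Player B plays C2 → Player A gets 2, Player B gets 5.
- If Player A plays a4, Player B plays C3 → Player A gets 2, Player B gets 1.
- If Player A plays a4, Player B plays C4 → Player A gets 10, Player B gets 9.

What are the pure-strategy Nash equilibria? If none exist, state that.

(a4, C4)

Mark each player's best response to every combination of opponents' strategies; a profile where every player is best-responding is a pure Nash equilibrium.
Player A against C1: payoffs 2, 7, 12, 1 → best response a3.
Player A against C2: payoffs 10, 8, 4, 2 → best response a1.
Player A against C3: payoffs 0, 3, 8, 2 → best response a3.
Player A against C4: payoffs 8, 7, 6, 10 → best response a4.
Player B against a1: payoffs 9, 3, 4, 12 → best response C4.
Player B against a2: payoffs 12, 8, 0, 4 → best response C1.
Player B against a3: payoffs 6, 9, 7, 5 → best response C2.
Player B against a4: payoffs 6, 5, 1, 9 → best response C4.
Mutual best responses: (a4, C4).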